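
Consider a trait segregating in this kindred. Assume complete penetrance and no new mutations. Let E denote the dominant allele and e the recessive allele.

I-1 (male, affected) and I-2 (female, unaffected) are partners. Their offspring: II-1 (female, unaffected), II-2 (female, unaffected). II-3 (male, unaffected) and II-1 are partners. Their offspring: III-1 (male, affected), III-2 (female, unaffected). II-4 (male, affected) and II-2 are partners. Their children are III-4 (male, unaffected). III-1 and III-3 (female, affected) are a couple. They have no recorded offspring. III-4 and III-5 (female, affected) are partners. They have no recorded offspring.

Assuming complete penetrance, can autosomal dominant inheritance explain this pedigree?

Under autosomal dominant, III-1 (affected, male) cannot arise from II-3 (unaffected) × II-1 (unaffected).

No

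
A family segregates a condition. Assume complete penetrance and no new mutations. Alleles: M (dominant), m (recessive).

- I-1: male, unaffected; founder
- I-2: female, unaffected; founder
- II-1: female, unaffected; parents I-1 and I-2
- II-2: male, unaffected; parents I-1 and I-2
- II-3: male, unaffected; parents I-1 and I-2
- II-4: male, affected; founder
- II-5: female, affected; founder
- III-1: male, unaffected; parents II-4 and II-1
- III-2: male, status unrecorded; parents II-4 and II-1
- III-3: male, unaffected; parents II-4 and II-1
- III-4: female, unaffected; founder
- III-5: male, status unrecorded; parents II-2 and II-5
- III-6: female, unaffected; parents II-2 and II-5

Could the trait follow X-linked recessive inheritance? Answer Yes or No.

Yes

A consistent assignment under X-linked recessive exists: I-1 X^M Y, I-2 X^M X^M, II-1 X^M X^M, II-2 X^M Y, II-3 X^M Y, II-4 X^m Y, II-5 X^m X^m, III-1 X^M Y, III-2 X^M Y, III-3 X^M Y, III-4 X^M X^M, III-5 X^m Y, III-6 X^M X^m.
In this assignment every recorded phenotype matches its genotype and every non-founder's genotype is obtainable from its parents' genotypes, so the pedigree is consistent.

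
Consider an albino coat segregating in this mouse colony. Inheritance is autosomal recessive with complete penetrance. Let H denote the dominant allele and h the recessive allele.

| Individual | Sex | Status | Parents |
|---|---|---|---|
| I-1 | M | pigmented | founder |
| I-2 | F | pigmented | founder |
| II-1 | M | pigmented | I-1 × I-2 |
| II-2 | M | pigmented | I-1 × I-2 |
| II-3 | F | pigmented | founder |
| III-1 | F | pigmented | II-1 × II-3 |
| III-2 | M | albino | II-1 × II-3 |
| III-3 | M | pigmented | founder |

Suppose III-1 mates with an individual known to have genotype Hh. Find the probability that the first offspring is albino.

II-1 is pigmented so carries H and passed h to III-2 (hh), so II-1 is Hh.
II-3 is pigmented so carries H and passed h to III-2 (hh), so II-3 is Hh.
III-1 is a pigmented offspring of II-1 (Hh) × II-3 (Hh), whose cross gives 1/4 HH : 1/2 Hh : 1/4 hh; conditioning on being pigmented, III-1 is HH with probability 1/3, Hh with probability 2/3.
Summing over parental genotype combinations, P(offspring is albino) = 2/3·1/4 = 1/6.

1/6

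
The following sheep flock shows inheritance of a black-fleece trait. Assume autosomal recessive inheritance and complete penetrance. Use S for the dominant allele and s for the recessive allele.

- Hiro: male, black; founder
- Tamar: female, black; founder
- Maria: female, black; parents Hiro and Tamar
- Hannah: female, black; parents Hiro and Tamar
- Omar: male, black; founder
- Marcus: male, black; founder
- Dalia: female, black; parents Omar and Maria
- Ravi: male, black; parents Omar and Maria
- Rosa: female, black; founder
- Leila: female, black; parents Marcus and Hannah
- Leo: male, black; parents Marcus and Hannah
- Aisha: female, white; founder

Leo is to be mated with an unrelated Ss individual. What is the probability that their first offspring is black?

1/2

Leo is black, so Leo is ss.
The cross gives 1/2 Ss : 1/2 ss, so P(offspring is black) = 1/2.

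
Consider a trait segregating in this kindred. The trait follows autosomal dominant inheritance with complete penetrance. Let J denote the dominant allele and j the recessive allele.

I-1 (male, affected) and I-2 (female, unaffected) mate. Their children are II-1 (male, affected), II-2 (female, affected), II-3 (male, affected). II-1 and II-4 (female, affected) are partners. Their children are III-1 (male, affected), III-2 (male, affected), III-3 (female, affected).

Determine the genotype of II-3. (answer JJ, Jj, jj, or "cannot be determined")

From phenotype alone, II-3 is JJ or Jj.
II-3 is affected so carries J and received j from I-2 (jj), so II-3 is Jj.

Jj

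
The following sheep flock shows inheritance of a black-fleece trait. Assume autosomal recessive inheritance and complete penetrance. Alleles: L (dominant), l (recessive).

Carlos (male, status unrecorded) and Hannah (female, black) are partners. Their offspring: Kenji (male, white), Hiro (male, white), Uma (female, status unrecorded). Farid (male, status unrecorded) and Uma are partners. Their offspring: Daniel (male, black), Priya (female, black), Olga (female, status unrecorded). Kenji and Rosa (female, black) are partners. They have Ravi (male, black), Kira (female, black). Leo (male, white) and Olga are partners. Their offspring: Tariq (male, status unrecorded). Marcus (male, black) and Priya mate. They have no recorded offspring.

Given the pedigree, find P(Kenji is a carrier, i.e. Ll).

Kenji is white so carries L and received l from Hannah (ll), so Kenji is Ll, giving P(Ll) = 1.

1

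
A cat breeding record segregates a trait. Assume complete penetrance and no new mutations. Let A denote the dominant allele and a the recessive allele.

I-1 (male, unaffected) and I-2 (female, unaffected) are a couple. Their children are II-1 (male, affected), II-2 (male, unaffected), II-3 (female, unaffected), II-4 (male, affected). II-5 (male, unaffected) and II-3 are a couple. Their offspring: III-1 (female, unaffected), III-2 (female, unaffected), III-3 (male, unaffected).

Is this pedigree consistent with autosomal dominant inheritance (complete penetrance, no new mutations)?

No

Under autosomal dominant, II-1 (affected, male) cannot arise from I-1 (unaffected) × I-2 (unaffected).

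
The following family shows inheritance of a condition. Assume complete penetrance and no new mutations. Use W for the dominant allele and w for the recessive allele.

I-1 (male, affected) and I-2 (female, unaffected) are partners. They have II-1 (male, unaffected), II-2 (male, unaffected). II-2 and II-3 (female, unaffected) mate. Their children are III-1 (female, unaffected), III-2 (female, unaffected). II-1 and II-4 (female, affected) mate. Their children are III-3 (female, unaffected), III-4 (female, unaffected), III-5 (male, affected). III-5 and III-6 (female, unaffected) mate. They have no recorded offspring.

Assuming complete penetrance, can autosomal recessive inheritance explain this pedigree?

Yes

A consistent assignment under autosomal recessive exists: I-1 ww, I-2 WW, II-1 Ww, II-2 Ww, II-3 WW, II-4 ww, III-1 WW, III-2 WW, III-3 Ww, III-4 Ww, III-5 ww, III-6 WW.
In this assignment every recorded phenotype matches its genotype and every non-founder's genotype is obtainable from its parents' genotypes, so the pedigree is consistent.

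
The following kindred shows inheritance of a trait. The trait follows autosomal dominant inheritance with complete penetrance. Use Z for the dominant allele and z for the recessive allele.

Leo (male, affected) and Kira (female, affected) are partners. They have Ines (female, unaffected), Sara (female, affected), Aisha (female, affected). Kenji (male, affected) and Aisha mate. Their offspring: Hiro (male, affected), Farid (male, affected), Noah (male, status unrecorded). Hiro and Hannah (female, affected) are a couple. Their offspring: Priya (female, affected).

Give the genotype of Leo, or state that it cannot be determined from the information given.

Zz

From phenotype alone, Leo is ZZ or Zz.
Leo is affected so carries Z and passed z to Ines (zz), so Leo is Zz.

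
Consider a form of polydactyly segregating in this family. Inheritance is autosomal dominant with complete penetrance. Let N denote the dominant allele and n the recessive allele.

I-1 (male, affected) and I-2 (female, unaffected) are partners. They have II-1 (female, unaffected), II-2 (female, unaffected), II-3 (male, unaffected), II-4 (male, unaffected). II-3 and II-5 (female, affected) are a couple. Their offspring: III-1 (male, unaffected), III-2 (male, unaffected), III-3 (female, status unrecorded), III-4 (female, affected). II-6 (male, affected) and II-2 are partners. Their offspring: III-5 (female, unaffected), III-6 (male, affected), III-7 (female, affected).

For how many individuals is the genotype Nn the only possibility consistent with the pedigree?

6

Obligate heterozygotes: I-1 is affected so carries N and passed n to II-1 (nn), so I-1 is Nn; II-5 is affected so carries N and passed n to III-1 (nn), so II-5 is Nn; II-6 is affected so carries N and passed n to III-5 (nn), so II-6 is Nn; III-4 is affected so carries N and received n from II-3 (nn), so III-4 is Nn; III-6 is affected so carries N and received n from II-2 (nn), so III-6 is Nn; III-7 is affected so carries N and received n from II-2 (nn), so III-7 is Nn.
Every other individual is either homozygous by phenotype or has at least one consistent homozygous assignment, so the count is 6.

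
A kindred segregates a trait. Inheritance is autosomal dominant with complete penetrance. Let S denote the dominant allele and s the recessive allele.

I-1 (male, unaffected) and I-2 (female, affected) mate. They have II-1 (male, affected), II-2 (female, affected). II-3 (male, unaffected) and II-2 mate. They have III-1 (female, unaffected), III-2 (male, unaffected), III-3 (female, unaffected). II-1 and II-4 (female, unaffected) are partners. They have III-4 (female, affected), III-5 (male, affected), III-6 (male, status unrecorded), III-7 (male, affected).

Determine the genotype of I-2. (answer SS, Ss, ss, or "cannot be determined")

I-2's phenotype allows SS or Ss, and no parent or child forces a single allele at both positions; consistent genotype assignments exist with I-2 as SS or Ss.

cannot be determined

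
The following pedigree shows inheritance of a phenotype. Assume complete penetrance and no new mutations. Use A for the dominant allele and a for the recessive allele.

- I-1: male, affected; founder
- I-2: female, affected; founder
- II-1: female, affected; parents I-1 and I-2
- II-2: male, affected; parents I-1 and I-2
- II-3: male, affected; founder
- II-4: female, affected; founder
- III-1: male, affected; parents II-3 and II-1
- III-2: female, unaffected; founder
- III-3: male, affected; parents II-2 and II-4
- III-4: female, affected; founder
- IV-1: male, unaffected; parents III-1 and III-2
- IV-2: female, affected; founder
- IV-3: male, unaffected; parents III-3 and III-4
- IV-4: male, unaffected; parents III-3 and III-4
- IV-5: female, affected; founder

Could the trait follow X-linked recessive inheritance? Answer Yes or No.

Under X-linked recessive, IV-3 (unaffected, male) cannot arise from III-3 (affected) × III-4 (affected).

No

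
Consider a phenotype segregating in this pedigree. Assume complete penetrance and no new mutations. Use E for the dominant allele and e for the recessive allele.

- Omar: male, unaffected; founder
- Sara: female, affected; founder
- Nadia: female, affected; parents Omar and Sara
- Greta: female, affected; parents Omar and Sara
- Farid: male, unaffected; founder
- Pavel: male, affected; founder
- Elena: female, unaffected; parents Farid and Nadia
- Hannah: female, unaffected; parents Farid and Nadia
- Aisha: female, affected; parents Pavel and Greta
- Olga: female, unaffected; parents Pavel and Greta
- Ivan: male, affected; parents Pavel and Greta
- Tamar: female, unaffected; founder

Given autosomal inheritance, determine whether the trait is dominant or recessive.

dominant

Pavel and Greta are both affected yet have an unaffected child Olga. Under a recessive model two affected parents are homozygous and every child would be affected, so the trait cannot be recessive.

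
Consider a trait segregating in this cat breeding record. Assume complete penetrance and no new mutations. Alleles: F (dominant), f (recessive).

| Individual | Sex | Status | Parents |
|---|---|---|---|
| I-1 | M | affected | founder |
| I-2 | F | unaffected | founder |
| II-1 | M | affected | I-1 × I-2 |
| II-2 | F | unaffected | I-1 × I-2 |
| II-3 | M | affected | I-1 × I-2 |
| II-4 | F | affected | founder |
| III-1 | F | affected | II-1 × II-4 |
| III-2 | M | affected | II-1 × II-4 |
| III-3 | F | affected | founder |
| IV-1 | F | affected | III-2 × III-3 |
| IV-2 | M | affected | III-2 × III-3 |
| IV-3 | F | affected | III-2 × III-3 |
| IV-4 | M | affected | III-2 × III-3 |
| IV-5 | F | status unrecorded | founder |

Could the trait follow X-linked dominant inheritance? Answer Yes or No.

Under X-linked dominant, II-1 (affected, male) cannot arise from I-1 (affected) × I-2 (unaffected).

No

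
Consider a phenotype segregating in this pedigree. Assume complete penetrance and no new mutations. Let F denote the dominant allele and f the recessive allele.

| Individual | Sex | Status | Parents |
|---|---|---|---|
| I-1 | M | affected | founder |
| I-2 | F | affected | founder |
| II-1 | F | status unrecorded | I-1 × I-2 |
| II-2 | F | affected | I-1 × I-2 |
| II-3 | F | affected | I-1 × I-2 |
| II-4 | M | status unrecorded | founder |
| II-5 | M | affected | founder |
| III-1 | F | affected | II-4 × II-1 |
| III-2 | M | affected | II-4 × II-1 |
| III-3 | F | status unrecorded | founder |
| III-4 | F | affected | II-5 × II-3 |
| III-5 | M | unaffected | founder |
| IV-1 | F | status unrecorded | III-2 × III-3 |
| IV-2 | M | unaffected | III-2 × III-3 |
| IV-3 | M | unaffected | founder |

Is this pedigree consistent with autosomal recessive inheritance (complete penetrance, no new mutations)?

A consistent assignment under autosomal recessive exists: I-1 ff, I-2 ff, II-1 ff, II-2 ff, II-3 ff, II-4 Ff, II-5 ff, III-1 ff, III-2 ff, III-3 FF, III-4 ff, III-5 FF, IV-1 Ff, IV-2 Ff, IV-3 FF.
In this assignment every recorded phenotype matches its genotype and every non-founder's genotype is obtainable from its parents' genotypes, so the pedigree is consistent.

Yes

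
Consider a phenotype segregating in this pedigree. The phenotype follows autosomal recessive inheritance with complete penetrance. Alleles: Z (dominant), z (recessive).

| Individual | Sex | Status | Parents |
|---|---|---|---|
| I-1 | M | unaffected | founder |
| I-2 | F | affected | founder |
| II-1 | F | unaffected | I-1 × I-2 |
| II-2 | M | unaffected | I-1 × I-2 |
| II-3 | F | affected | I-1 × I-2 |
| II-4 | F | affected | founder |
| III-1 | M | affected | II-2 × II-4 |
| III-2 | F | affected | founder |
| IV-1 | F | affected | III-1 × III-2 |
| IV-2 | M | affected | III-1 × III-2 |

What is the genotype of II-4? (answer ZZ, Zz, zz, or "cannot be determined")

II-4 is affected, so II-4 is zz.

zz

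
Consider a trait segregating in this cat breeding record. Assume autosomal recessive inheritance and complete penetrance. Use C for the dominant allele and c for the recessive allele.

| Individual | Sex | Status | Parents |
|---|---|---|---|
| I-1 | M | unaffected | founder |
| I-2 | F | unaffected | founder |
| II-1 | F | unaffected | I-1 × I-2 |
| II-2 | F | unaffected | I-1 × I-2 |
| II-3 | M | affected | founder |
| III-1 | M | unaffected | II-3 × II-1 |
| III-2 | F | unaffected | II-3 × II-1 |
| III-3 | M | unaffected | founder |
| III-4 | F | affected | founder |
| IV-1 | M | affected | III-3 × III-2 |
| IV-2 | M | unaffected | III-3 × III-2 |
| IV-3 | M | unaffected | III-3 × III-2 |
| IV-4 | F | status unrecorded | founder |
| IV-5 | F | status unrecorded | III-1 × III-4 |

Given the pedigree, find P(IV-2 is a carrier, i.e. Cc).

2/3

III-3 is unaffected so carries C and passed c to IV-1 (cc), so III-3 is Cc.
III-2 is unaffected so carries C and received c from II-3 (cc), so III-2 is Cc.
Their cross gives offspring ratios 1/4 CC : 1/2 Cc : 1/4 cc. Conditioning on IV-2 being unaffected, P(Cc) = 1/2 / 3/4 = 2/3.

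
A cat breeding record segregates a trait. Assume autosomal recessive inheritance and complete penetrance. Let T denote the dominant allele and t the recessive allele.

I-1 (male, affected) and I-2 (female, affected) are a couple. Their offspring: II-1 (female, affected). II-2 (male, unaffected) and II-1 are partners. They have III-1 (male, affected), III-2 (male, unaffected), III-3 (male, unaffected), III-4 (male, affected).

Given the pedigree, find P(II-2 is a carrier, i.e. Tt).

1

II-2 is unaffected so carries T and passed t to III-1 (tt), so II-2 is Tt, giving P(Tt) = 1.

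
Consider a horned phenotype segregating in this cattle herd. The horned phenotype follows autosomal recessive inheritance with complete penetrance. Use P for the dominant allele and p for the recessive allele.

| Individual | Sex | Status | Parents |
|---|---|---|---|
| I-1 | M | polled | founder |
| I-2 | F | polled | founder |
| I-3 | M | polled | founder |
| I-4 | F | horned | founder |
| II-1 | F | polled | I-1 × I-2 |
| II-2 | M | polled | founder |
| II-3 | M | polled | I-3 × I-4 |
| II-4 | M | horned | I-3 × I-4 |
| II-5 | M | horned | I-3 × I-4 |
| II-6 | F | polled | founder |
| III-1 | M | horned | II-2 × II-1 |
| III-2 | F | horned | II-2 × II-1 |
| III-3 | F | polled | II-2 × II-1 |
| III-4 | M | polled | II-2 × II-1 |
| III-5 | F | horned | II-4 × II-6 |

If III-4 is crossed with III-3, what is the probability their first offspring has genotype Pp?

4/9

II-2 is polled so carries P and passed p to III-1 (pp), so II-2 is Pp.
II-1 is polled so carries P and passed p to III-1 (pp), so II-1 is Pp.
III-4 is a polled offspring of II-2 (Pp) × II-1 (Pp), whose cross gives 1/4 PP : 1/2 Pp : 1/4 pp; conditioning on being polled, III-4 is PP with probability 1/3, Pp with probability 2/3.
III-3 is a polled offspring of II-2 (Pp) × II-1 (Pp), whose cross gives 1/4 PP : 1/2 Pp : 1/4 pp; conditioning on being polled, III-3 is PP with probability 1/3, Pp with probability 2/3.
Summing over parental genotype combinations, P(offspring has genotype Pp) = 2/9·1/2 + 2/9·1/2 + 4/9·1/2 = 4/9.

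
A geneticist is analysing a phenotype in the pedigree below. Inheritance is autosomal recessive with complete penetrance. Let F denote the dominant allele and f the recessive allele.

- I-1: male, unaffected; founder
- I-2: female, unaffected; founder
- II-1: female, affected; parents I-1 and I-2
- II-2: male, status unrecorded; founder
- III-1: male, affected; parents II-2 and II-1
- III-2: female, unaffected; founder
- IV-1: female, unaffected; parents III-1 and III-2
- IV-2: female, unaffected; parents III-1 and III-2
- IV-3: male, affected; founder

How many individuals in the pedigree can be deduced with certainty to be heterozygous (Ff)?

4

Obligate heterozygotes: I-1 is unaffected so carries F and passed f to II-1 (ff), so I-1 is Ff; I-2 is unaffected so carries F and passed f to II-1 (ff), so I-2 is Ff; IV-1 is unaffected so carries F and received f from III-1 (ff), so IV-1 is Ff; IV-2 is unaffected so carries F and received f from III-1 (ff), so IV-2 is Ff.
Every other individual is either homozygous by phenotype or has at least one consistent homozygous assignment, so the count is 4.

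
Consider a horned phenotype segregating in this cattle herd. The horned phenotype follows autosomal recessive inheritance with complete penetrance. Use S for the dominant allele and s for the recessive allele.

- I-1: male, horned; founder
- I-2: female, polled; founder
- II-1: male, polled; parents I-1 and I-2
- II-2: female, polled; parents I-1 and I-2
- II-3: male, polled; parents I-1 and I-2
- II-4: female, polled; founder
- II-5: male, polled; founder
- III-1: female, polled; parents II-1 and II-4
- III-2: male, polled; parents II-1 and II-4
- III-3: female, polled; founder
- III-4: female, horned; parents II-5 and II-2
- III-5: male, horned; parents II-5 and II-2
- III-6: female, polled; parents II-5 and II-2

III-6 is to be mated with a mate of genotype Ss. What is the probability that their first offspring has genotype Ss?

1/2

II-5 is polled so carries S and passed s to III-4 (ss), so II-5 is Ss.
II-2 is polled so carries S and received s from I-1 (ss), so II-2 is Ss.
III-6 is a polled offspring of II-5 (Ss) × II-2 (Ss), whose cross gives 1/4 SS : 1/2 Ss : 1/4 ss; conditioning on being polled, III-6 is SS with probability 1/3, Ss with probability 2/3.
Summing over parental genotype combinations, P(offspring has genotype Ss) = 1/3·1/2 + 2/3·1/2 = 1/2.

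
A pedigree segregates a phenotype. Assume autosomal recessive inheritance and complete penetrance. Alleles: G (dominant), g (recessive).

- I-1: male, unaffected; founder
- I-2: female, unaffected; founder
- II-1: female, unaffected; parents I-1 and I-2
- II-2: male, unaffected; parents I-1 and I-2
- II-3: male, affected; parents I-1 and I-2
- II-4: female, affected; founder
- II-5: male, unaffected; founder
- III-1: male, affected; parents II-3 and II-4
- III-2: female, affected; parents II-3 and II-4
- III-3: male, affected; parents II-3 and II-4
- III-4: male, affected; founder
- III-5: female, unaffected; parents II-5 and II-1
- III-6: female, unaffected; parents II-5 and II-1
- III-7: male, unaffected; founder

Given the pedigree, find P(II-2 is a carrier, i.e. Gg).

2/3

I-1 is unaffected so carries G and passed g to II-3 (gg), so I-1 is Gg.
I-2 is unaffected so carries G and passed g to II-3 (gg), so I-2 is Gg.
Their cross gives offspring ratios 1/4 GG : 1/2 Gg : 1/4 gg. Conditioning on II-2 being unaffected, P(Gg) = 1/2 / 3/4 = 2/3.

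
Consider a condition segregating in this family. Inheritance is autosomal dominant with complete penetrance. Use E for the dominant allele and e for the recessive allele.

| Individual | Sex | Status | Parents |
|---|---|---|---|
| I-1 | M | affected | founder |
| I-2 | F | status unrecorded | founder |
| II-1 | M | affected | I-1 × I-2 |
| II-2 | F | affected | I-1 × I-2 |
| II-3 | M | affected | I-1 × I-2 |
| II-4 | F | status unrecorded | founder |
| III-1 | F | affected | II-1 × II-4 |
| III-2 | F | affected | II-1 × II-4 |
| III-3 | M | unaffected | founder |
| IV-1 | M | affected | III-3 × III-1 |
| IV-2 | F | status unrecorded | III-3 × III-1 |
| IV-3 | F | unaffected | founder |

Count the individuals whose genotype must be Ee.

1

Obligate heterozygotes: IV-1 is affected so carries E and received e from III-3 (ee), so IV-1 is Ee.
Every other individual is either homozygous by phenotype or has at least one consistent homozygous assignment, so the count is 1.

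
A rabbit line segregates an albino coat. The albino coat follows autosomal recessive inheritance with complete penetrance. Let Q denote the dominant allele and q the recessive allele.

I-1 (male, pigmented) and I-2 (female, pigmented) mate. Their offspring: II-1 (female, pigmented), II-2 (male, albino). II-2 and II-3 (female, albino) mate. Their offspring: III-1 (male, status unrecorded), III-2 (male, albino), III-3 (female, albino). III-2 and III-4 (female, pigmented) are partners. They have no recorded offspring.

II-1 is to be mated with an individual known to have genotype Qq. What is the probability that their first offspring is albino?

1/6

I-1 is pigmented so carries Q and passed q to II-2 (qq), so I-1 is Qq.
I-2 is pigmented so carries Q and passed q to II-2 (qq), so I-2 is Qq.
II-1 is a pigmented offspring of I-1 (Qq) × I-2 (Qq), whose cross gives 1/4 QQ : 1/2 Qq : 1/4 qq; conditioning on being pigmented, II-1 is QQ with probability 1/3, Qq with probability 2/3.
Summing over parental genotype combinations, P(offspring is albino) = 2/3·1/4 = 1/6.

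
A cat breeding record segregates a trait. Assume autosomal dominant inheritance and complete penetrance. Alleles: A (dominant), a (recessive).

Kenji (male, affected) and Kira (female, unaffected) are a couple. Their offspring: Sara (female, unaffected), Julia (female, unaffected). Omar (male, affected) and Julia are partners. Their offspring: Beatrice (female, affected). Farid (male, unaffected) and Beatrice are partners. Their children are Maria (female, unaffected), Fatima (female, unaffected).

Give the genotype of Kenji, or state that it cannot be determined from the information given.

From phenotype alone, Kenji is AA or Aa.
Kenji is affected so carries A and passed a to Sara (aa), so Kenji is Aa.

Aa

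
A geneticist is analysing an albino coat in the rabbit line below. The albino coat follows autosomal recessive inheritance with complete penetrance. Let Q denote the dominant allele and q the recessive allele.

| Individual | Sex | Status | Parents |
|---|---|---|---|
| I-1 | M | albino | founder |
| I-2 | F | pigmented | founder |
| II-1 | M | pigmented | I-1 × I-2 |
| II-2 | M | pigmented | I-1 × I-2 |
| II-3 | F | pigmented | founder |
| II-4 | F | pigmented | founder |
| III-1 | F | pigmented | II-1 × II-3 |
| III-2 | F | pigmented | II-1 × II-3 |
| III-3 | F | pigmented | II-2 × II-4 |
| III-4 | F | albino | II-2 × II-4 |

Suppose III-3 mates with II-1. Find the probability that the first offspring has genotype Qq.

1/2

II-2 is pigmented so carries Q and received q from I-1 (qq), so II-2 is Qq.
II-4 is pigmented so carries Q and passed q to III-4 (qq), so II-4 is Qq.
III-3 is a pigmented offspring of II-2 (Qq) × II-4 (Qq), whose cross gives 1/4 QQ : 1/2 Qq : 1/4 qq; conditioning on being pigmented, III-3 is QQ with probability 1/3, Qq with probability 2/3.
II-1 is pigmented so carries Q and received q from I-1 (qq), so II-1 is Qq.
Summing over parental genotype combinations, P(offspring has genotype Qq) = 1/3·1/2 + 2/3·1/2 = 1/2.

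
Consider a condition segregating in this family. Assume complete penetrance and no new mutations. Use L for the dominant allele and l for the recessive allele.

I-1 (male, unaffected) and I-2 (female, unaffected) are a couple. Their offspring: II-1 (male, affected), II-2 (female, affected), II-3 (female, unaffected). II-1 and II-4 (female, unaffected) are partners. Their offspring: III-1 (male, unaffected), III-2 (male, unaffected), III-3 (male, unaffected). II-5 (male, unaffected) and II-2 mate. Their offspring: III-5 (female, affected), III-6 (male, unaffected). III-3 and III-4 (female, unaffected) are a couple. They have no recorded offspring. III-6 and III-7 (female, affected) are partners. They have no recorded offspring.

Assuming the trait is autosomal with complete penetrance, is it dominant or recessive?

I-1 and I-2 are both unaffected yet have an affected child II-1. Under dominance, an affected child requires at least one affected parent, so the trait cannot be dominant.

recessive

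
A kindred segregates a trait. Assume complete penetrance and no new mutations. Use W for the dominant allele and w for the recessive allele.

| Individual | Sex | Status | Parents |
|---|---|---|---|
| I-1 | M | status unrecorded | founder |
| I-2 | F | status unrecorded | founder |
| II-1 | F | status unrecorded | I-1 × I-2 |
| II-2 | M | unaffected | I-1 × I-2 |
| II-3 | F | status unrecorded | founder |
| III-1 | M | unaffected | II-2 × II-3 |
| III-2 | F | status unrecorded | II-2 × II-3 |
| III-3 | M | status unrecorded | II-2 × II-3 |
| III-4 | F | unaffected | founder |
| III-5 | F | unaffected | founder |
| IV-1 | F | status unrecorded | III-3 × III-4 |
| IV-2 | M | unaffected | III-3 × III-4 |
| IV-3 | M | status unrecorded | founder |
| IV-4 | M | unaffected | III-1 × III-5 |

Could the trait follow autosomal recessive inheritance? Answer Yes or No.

A consistent assignment under autosomal recessive exists: I-1 WW, I-2 WW, II-1 WW, II-2 WW, II-3 WW, III-1 WW, III-2 WW, III-3 WW, III-4 WW, III-5 WW, IV-1 WW, IV-2 WW, IV-3 WW, IV-4 WW.
In this assignment every recorded phenotype matches its genotype and every non-founder's genotype is obtainable from its parents' genotypes, so the pedigree is consistent.

Yes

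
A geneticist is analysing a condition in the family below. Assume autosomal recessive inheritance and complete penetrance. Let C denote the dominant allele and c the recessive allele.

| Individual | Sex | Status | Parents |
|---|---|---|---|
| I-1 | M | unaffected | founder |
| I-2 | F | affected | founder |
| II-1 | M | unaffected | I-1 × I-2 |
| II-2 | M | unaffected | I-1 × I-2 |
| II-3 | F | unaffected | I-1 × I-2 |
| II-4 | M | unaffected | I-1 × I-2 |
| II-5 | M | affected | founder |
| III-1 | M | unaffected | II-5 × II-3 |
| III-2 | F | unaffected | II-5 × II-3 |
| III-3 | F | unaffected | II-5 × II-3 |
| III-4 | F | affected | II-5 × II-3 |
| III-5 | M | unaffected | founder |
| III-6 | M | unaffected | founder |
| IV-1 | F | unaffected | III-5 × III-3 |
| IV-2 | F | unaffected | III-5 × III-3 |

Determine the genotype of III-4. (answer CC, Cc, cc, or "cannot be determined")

III-4 is affected, so III-4 is cc.

cc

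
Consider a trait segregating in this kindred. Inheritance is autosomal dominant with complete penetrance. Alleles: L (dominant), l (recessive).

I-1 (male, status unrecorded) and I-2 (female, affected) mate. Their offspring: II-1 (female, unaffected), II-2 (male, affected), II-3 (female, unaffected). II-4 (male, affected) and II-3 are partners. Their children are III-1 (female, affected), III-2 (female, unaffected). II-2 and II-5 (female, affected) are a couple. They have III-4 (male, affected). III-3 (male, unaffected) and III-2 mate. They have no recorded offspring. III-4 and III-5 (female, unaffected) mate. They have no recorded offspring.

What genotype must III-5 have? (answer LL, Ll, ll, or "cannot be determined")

ll

III-5 is unaffected, so III-5 is ll.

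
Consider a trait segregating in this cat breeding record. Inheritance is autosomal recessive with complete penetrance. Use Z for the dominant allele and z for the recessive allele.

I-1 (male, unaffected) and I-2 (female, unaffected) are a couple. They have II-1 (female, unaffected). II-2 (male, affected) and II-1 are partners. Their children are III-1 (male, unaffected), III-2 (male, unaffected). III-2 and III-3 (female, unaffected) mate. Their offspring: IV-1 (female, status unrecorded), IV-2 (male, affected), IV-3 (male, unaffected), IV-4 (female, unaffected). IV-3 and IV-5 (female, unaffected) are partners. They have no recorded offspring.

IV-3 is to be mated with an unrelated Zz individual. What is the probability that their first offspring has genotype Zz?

III-2 is unaffected so carries Z and received z from II-2 (zz), so III-2 is Zz.
III-3 is unaffected so carries Z and passed z to IV-2 (zz), so III-3 is Zz.
IV-3 is an unaffected offspring of III-2 (Zz) × III-3 (Zz), whose cross gives 1/4 ZZ : 1/2 Zz : 1/4 zz; conditioning on being unaffected, IV-3 is ZZ with probability 1/3, Zz with probability 2/3.
Summing over parental genotype combinations, P(offspring has genotype Zz) = 1/3·1/2 + 2/3·1/2 = 1/2.

1/2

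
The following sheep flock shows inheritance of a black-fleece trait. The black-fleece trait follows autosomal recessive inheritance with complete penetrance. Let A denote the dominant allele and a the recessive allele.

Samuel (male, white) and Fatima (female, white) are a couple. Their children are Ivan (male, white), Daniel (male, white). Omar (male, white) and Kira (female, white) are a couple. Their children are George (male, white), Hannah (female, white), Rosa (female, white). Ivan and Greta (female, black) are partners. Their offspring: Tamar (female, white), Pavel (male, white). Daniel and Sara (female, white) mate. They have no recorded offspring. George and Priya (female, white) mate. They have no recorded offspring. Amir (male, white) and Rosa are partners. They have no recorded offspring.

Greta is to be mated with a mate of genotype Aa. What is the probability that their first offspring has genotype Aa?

1/2

Greta is black, so Greta is aa.
The cross gives 1/2 Aa : 1/2 aa, so P(offspring has genotype Aa) = 1/2.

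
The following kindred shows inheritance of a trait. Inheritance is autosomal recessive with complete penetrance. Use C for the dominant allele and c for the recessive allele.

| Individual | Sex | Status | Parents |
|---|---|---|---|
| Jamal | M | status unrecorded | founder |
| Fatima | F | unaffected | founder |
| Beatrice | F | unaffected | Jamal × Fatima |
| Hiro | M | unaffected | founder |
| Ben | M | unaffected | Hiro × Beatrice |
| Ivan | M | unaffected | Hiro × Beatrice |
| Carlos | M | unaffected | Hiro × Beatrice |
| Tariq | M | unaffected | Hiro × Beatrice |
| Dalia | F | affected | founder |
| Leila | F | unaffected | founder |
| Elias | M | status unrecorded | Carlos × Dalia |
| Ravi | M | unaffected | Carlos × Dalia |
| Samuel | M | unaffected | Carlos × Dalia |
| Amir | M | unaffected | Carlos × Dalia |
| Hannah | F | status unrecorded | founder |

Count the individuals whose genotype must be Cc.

Obligate heterozygotes: Ravi is unaffected so carries C and received c from Dalia (cc), so Ravi is Cc; Samuel is unaffected so carries C and received c from Dalia (cc), so Samuel is Cc; Amir is unaffected so carries C and received c from Dalia (cc), so Amir is Cc.
Every other individual is either homozygous by phenotype or has at least one consistent homozygous assignment, so the count is 3.

3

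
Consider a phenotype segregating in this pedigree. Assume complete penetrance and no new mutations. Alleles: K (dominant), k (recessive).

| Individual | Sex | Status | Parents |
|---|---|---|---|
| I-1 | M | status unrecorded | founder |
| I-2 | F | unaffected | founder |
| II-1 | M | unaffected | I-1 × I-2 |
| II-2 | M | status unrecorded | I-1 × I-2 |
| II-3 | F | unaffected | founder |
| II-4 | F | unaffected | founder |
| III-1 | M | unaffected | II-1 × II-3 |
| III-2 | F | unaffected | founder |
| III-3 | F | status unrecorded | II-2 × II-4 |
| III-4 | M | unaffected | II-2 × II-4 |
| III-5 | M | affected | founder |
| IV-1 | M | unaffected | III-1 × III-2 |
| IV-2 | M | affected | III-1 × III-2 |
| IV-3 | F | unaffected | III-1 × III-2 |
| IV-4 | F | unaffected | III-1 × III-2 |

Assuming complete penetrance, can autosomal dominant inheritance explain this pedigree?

No

Under autosomal dominant, IV-2 (affected, male) cannot arise from III-1 (unaffected) × III-2 (unaffected).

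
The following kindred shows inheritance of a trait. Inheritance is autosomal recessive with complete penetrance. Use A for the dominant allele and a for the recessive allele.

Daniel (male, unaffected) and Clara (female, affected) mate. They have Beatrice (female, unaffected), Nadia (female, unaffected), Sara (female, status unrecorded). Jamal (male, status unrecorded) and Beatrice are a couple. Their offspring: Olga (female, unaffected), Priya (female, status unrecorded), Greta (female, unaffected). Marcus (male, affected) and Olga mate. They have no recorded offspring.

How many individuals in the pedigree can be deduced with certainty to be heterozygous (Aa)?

Obligate heterozygotes: Beatrice is unaffected so carries A and received a from Clara (aa), so Beatrice is Aa; Nadia is unaffected so carries A and received a from Clara (aa), so Nadia is Aa.
Every other individual is either homozygous by phenotype or has at least one consistent homozygous assignment, so the count is 2.

2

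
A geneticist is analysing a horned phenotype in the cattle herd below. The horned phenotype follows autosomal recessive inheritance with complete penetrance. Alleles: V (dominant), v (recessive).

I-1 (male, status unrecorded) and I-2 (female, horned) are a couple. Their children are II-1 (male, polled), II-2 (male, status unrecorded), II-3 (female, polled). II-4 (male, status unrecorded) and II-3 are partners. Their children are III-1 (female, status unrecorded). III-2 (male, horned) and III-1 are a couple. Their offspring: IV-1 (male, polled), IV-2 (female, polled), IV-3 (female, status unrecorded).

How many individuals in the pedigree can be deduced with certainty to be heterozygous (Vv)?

4

Obligate heterozygotes: II-1 is polled so carries V and received v from I-2 (vv), so II-1 is Vv; II-3 is polled so carries V and received v from I-2 (vv), so II-3 is Vv; IV-1 is polled so carries V and received v from III-2 (vv), so IV-1 is Vv; IV-2 is polled so carries V and received v from III-2 (vv), so IV-2 is Vv.
Every other individual is either homozygous by phenotype or has at least one consistent homozygous assignment, so the count is 4.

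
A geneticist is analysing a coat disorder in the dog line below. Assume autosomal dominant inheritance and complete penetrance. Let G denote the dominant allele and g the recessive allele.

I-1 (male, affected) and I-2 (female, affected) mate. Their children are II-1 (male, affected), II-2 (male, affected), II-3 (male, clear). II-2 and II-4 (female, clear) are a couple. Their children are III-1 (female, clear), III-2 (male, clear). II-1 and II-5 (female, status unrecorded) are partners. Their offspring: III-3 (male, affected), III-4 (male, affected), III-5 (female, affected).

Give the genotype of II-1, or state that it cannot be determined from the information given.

cannot be determined

II-1's phenotype allows GG or Gg, and no parent or child forces a single allele at both positions; consistent genotype assignments exist with II-1 as GG or Gg.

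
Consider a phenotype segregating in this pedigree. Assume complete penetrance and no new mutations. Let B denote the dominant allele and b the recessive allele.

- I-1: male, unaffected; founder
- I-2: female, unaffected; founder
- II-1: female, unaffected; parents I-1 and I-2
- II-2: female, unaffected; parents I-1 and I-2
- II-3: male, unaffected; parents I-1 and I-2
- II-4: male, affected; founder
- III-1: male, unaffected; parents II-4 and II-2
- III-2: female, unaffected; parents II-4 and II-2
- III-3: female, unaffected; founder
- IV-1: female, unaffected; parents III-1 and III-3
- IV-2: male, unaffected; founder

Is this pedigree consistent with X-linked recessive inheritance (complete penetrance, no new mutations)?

A consistent assignment under X-linked recessive exists: I-1 X^B Y, I-2 X^B X^B, II-1 X^B X^B, II-2 X^B X^B, II-3 X^B Y, II-4 X^b Y, III-1 X^B Y, III-2 X^B X^b, III-3 X^B X^B, IV-1 X^B X^B, IV-2 X^B Y.
In this assignment every recorded phenotype matches its genotype and every non-founder's genotype is obtainable from its parents' genotypes, so the pedigree is consistent.

Yes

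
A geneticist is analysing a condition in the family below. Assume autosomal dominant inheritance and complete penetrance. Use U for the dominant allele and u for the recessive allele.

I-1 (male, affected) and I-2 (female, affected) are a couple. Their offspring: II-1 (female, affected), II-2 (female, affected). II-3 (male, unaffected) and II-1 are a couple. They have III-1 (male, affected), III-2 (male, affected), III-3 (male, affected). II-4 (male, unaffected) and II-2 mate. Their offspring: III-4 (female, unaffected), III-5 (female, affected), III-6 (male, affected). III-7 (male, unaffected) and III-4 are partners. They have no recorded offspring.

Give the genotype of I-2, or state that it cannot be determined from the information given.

cannot be determined

I-2's phenotype allows UU or Uu, and no parent or child forces a single allele at both positions; consistent genotype assignments exist with I-2 as UU or Uu.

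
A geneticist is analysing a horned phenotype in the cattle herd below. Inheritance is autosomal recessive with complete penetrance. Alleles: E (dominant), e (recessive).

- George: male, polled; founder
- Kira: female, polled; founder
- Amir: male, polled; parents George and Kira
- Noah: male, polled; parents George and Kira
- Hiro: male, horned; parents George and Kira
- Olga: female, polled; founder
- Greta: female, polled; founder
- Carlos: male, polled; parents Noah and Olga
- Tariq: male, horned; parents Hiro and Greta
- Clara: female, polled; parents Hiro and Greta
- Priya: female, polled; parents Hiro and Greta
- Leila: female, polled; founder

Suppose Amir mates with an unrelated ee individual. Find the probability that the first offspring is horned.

George is polled so carries E and passed e to Hiro (ee), so George is Ee.
Kira is polled so carries E and passed e to Hiro (ee), so Kira is Ee.
Amir is a polled offspring of George (Ee) × Kira (Ee), whose cross gives 1/4 EE : 1/2 Ee : 1/4 ee; conditioning on being polled, Amir is EE with probability 1/3, Ee with probability 2/3.
Summing over parental genotype combinations, P(offspring is horned) = 2/3·1/2 = 1/3.

1/3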